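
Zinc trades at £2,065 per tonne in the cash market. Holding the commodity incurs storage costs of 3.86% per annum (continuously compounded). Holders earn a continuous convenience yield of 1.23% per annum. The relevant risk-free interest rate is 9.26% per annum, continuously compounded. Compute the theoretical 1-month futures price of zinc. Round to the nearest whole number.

Net carry = r + u − y = 0.0926 + 0.0386 − 0.0123 = 0.1189
F = S·e^((r+u−y)T) = 2065 · e^(0.1189 × 1/12) = 2065 · e^0.009908
= 2065 × 1.009957 = £2,086 per tonne

£2,086 per tonne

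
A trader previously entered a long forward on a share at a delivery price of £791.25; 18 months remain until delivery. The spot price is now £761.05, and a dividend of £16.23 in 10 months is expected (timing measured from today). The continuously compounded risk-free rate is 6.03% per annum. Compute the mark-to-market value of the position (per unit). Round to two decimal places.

PV(remaining dividends) I = 16.23·e^(−0.0603·10/12) = 15.4346
Current forward F = (S − I)·e^(rT) = (761.05 − 15.4346)·e^(0.0603·18/12) = 745.6154 × 1.094667 = 816.2006
Value (long) = (F − K)·e^(−rT) = (816.2006 − 791.25) × 0.913520 = 22.7929
Value = £22.79

£22.79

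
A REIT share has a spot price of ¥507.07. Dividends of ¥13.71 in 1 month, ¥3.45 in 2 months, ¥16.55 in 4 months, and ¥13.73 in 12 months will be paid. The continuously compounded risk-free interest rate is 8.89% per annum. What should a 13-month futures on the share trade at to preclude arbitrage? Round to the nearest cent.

¥508.08

PV(dividends) I = 13.71·e^(−0.0889·1/12) + 3.45·e^(−0.0889·2/12) + 16.55·e^(−0.0889·4/12) + 13.73·e^(−0.0889·12/12)
I = 13.6088 + 3.3993 + 16.0668 + 12.5621 = 45.6370
F = (S − I)·e^(rT) = (507.07 − 45.6370) · e^(0.0889·13/12)
= 461.4330 · e^0.096308 = 461.4330 × 1.101098 = ¥508.08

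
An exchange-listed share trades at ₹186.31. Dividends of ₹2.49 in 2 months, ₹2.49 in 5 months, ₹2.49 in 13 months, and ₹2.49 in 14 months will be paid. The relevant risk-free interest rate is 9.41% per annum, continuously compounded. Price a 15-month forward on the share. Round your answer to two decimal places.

PV(dividends) I = 2.49·e^(−0.0941·2/12) + 2.49·e^(−0.0941·5/12) + 2.49·e^(−0.0941·13/12) + 2.49·e^(−0.0941·14/12)
I = 2.4513 + 2.3943 + 2.2487 + 2.2311 = 9.3254
F = (S − I)·e^(rT) = (186.31 − 9.3254) · e^(0.0941·15/12)
= 176.9846 · e^0.117625 = 176.9846 × 1.124822 = ₹199.08

₹199.08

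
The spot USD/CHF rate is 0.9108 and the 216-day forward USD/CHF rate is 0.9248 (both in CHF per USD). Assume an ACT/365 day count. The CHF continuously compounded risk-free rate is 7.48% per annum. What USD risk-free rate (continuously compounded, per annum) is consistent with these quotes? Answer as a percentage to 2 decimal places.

4.90%

F = S·e^((r_CHF − r_USD)T) ⇒ r_USD = r_CHF − ln(F/S)/T
ln(0.9248/0.9108) = 0.015254; /(216/365) = 0.025776
r_USD = 0.0748 − 0.025776 = 0.049024
r_USD = 4.90%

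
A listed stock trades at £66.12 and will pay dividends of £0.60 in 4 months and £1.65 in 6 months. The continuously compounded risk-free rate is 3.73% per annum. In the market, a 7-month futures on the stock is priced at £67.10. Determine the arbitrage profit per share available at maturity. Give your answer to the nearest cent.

£1.79 per share

PV(dividends) I = 0.60·e^(−0.0373·4/12) + 1.65·e^(−0.0373·6/12) = 2.2121
Fair futures F* = (S − I)·e^(rT) = (66.12 − 2.2121)·e^0.021758 = 63.9079 × 1.021996 = 65.3136
Market £67.10 > fair 65.3136: forward overpriced → cash-and-carry (borrow at r, buy the stock and collect the dividends, short the forward).
Profit at T = |F_mkt − F*| = |67.10 − 65.3136| = £1.79 per share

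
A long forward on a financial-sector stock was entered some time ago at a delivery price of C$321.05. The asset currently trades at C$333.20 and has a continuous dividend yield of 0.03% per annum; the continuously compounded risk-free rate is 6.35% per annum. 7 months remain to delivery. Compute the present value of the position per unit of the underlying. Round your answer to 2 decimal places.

C$23.77

Current fair forward for the remaining 7 months: F = S·e^((r − q)·T), (r − q) = 0.0635 − 0.0003 = 0.0632
F = 333.20 · e^(0.0632 × 7/12) = 333.20 × 1.037555 = 345.7133
Value of long forward = (F − K)·e^(−rT) = (345.7133 − 321.05) · e^(−0.0635·7/12)
= 24.6633 × 0.963636 = 23.77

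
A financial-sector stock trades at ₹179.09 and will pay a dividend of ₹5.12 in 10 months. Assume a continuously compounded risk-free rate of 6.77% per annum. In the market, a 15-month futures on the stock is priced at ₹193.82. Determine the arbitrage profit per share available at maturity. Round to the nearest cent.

₹4.18 per share

PV(dividends) I = 5.12·e^(−0.0677·10/12) = 4.8391
Fair futures F* = (S − I)·e^(rT) = (179.09 − 4.8391)·e^0.084625 = 174.2509 × 1.088309 = 189.6388
Market ₹193.82 > fair 189.6388: forward overpriced → cash-and-carry (borrow at r, buy the stock and collect the dividends, short the forward).
Profit at T = |F_mkt − F*| = |193.82 − 189.6388| = ₹4.18 per share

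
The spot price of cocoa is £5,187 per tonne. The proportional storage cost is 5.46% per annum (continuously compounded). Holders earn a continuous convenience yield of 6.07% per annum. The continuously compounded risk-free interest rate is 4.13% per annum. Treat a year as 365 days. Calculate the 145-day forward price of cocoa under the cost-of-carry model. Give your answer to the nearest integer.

Net carry = r + u − y = 0.0413 + 0.0546 − 0.0607 = 0.0352
F = S·e^((r+u−y)T) = 5187 · e^(0.0352 × 145/365) = 5187 · e^0.013984
= 5187 × 1.014082 = £5,260 per tonne

£5,260 per tonne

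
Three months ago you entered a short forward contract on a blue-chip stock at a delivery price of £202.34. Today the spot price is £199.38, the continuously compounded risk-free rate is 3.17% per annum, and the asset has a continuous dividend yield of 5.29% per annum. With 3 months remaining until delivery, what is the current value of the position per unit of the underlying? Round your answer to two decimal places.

Current fair forward for the remaining 3 months: F = S·e^((r − q)·T), (r − q) = 0.0317 − 0.0529 = -0.0212
F = 199.38 · e^(-0.0212 × 3/12) = 199.38 × 0.994714 = 198.3261
Value of long forward = (F − K)·e^(−rT) = (198.3261 − 202.34) · e^(−0.0317·3/12)
= -4.0139 × 0.992106 = -3.98
Short position value = −(long value) = £3.98

£3.98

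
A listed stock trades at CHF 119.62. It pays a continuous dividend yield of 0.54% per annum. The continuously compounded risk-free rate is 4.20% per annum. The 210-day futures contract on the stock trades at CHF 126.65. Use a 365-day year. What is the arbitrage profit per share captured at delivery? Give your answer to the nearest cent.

CHF 4.48 per share

Fair futures: F* = S·e^(carry·T), with carry = (r − q) = 0.0420 − 0.0054 = 0.0366
F* = 119.62 · e^(0.0366 × 210/365) = 119.62 · e^0.021058 = 119.62 × 1.021281 = CHF 122.1656
Market CHF 126.65 > fair CHF 122.1656: forward overpriced → cash-and-carry (buy spot, short the forward).
At maturity, profit = |F_mkt − F*| = |126.65 − 122.1656| = CHF 4.48 per share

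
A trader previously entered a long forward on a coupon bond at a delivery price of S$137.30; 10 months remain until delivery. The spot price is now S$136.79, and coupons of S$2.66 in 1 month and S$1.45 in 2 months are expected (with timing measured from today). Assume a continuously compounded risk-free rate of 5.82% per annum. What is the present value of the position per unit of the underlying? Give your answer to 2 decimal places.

PV(remaining coupons) I = 2.66·e^(−0.0582·1/12) + 1.45·e^(−0.0582·2/12) = 4.0831
Current forward F = (S − I)·e^(rT) = (136.79 − 4.0831)·e^(0.0582·10/12) = 132.7069 × 1.049695 = 139.3018
Value (long) = (F − K)·e^(−rT) = (139.3018 − 137.30) × 0.952657 = 1.9070
Value = S$1.91

S$1.91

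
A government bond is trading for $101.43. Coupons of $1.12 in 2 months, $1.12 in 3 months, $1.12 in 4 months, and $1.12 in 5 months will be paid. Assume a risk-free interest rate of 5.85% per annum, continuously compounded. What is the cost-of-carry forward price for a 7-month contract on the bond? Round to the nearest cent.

$100.39

PV(coupons) I = 1.12·e^(−0.0585·2/12) + 1.12·e^(−0.0585·3/12) + 1.12·e^(−0.0585·4/12) + 1.12·e^(−0.0585·5/12)
I = 1.1091 + 1.1037 + 1.0984 + 1.0930 = 4.4042
F = (S − I)·e^(rT) = (101.43 − 4.4042) · e^(0.0585·7/12)
= 97.0258 · e^0.034125 = 97.0258 × 1.034714 = $100.39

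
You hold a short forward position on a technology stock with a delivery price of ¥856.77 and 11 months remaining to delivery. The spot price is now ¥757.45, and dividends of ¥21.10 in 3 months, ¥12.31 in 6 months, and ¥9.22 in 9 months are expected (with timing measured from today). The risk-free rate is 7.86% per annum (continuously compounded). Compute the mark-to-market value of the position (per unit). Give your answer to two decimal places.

¥80.98

PV(remaining dividends) I = 21.10·e^(−0.0786·3/12) + 12.31·e^(−0.0786·6/12) + 9.22·e^(−0.0786·9/12) = 41.2172
Current forward F = (S − I)·e^(rT) = (757.45 − 41.2172)·e^(0.0786·11/12) = 716.2328 × 1.074709 = 769.7418
Value (long) = (F − K)·e^(−rT) = (769.7418 − 856.77) × 0.930484 = -80.9783
Short position value = −(long value) = ¥80.98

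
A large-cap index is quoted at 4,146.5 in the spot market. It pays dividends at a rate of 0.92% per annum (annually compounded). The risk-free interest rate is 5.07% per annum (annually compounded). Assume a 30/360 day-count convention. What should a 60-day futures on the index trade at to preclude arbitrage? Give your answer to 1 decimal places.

4,174.4

F = S · (1+r)^T / (1+q)^T
= 4146.5 × 1.008277 / 1.001527 = 4146.5 × 1.006740
F = 4,174.4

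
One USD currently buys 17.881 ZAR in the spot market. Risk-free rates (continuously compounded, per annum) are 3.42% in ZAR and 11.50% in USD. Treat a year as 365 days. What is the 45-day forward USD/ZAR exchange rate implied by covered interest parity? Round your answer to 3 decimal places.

17.704

F = S·e^((r_ZAR − r_USD)T) = 17.881 · e^((0.0342 − 0.1150) × 45/365)
= 17.881 · e^-0.009962 = 17.881 × 0.990087
F = 17.704 ZAR per USD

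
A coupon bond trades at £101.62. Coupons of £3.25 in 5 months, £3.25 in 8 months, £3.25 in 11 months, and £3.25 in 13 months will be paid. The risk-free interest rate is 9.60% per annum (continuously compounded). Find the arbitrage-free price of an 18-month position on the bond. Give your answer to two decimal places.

PV(coupons) I = 3.25·e^(−0.0960·5/12) + 3.25·e^(−0.0960·8/12) + 3.25·e^(−0.0960·11/12) + 3.25·e^(−0.0960·13/12)
I = 3.1226 + 3.0485 + 2.9762 + 2.9290 = 12.0763
F = (S − I)·e^(rT) = (101.62 − 12.0763) · e^(0.0960·18/12)
= 89.5437 · e^0.144000 = 89.5437 × 1.154884 = £103.41

£103.41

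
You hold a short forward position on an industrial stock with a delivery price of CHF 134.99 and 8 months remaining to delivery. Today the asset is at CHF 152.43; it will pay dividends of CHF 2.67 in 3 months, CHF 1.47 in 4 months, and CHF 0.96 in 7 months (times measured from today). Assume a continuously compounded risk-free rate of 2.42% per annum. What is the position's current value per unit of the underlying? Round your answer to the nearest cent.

PV(remaining dividends) I = 2.67·e^(−0.0242·3/12) + 1.47·e^(−0.0242·4/12) + 0.96·e^(−0.0242·7/12) = 5.0586
Current forward F = (S − I)·e^(rT) = (152.43 − 5.0586)·e^(0.0242·8/12) = 147.3714 × 1.016264 = 149.7682
Value (long) = (F − K)·e^(−rT) = (149.7682 − 134.99) × 0.983996 = 14.5417
Short position value = −(long value) = -CHF 14.54

-CHF 14.54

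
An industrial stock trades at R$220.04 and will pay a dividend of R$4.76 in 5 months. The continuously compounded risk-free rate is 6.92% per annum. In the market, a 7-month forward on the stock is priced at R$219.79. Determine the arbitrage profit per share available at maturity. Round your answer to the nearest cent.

R$4.50 per share

PV(dividends) I = 4.76·e^(−0.0692·5/12) = 4.6247
Fair forward F* = (S − I)·e^(rT) = (220.04 − 4.6247)·e^0.040367 = 215.4153 × 1.041193 = 224.2889
Market R$219.79 < fair 224.2889: forward underpriced → reverse cash-and-carry (short the stock, invest proceeds at r, pay the dividends, go long the forward).
Profit at T = |F_mkt − F*| = |219.79 − 224.2889| = R$4.50 per share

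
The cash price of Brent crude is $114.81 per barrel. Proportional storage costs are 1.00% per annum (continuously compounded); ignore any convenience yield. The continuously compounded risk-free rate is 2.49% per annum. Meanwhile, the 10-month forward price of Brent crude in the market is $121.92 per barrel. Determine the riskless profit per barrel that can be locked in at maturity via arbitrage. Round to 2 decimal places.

Fair forward: F* = S·e^(carry·T), with carry = (r + u) = 0.0249 + 0.0100 = 0.0349
F* = 114.81 · e^(0.0349 × 10/12) = 114.81 · e^0.029083 = 114.81 × 1.029510 = $118.1980
Market $121.92 > fair $118.1980: forward overpriced → cash-and-carry (buy spot, short the forward).
At maturity, profit = |F_mkt − F*| = |121.92 − 118.1980| = $3.72 per barrel

$3.72 per barrel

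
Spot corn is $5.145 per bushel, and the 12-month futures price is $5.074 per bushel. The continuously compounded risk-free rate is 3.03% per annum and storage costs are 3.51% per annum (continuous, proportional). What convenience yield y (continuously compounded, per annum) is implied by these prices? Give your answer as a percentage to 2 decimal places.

7.93%

F = S·e^((r+u−y)T) ⇒ (r+u−y) = ln(F/S)/T
ln(5.074/5.145) = -0.013896; /T ⇒ -0.013896
y = r + u − ln(F/S)/T = 0.0303 + 0.0351 + 0.013896 = 0.079296
y = 7.93%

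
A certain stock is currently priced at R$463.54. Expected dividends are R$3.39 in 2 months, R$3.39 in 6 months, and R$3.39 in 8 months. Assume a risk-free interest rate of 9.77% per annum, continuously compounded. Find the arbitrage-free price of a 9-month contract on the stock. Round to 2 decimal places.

PV(dividends) I = 3.39·e^(−0.0977·2/12) + 3.39·e^(−0.0977·6/12) + 3.39·e^(−0.0977·8/12)
I = 3.3352 + 3.2284 + 3.1762 = 9.7398
F = (S − I)·e^(rT) = (463.54 − 9.7398) · e^(0.0977·9/12)
= 453.8002 · e^0.073275 = 453.8002 × 1.076026 = R$488.30

R$488.30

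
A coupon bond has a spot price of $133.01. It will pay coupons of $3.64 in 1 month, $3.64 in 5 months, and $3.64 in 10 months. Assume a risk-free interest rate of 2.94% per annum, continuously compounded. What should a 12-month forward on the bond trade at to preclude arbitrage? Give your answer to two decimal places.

$125.88

PV(coupons) I = 3.64·e^(−0.0294·1/12) + 3.64·e^(−0.0294·5/12) + 3.64·e^(−0.0294·10/12)
I = 3.6311 + 3.5957 + 3.5519 = 10.7787
F = (S − I)·e^(rT) = (133.01 − 10.7787) · e^(0.0294·12/12)
= 122.2313 · e^0.029400 = 122.2313 × 1.029836 = $125.88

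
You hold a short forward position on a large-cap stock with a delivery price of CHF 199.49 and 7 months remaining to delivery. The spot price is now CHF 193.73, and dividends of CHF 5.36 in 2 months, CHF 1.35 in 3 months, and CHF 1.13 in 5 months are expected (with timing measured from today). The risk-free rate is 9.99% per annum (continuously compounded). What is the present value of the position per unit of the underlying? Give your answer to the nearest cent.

PV(remaining dividends) I = 5.36·e^(−0.0999·2/12) + 1.35·e^(−0.0999·3/12) + 1.13·e^(−0.0999·5/12) = 7.6721
Current forward F = (S − I)·e^(rT) = (193.73 − 7.6721)·e^(0.0999·7/12) = 186.0579 × 1.060006 = 197.2225
Value (long) = (F − K)·e^(−rT) = (197.2225 − 199.49) × 0.943390 = -2.1391
Short position value = −(long value) = CHF 2.14

CHF 2.14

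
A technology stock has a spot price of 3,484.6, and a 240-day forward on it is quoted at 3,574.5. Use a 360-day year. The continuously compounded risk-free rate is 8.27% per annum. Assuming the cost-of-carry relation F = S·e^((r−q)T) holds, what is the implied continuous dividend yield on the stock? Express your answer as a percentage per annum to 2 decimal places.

From F = S·e^((r−q)T): (r − q) = ln(F/S)/T
ln(3574.5/3484.6) = ln(1.025799) = 0.025472
(r − q) = 0.025472 / (240/360) = 0.038208
q = r − ln(F/S)/T = 0.0827 − 0.038208 = 0.044492
q = 4.45%

4.45%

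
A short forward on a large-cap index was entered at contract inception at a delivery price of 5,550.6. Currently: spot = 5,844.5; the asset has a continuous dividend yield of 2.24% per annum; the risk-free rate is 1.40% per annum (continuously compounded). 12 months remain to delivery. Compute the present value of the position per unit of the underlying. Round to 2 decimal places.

-241.61

Current fair forward for the remaining 12 months: F = S·e^((r − q)·T), (r − q) = 0.0140 − 0.0224 = -0.0084
F = 5844.5 · e^(-0.0084 × 12/12) = 5844.5 × 0.99163518 = 5795.6118
Value of long forward = (F − K)·e^(−rT) = (5795.6118 − 5550.6) · e^(−0.0140·12/12)
= 245.0118 × 0.98609754 = 241.61
Short position value = −(long value) = -241.61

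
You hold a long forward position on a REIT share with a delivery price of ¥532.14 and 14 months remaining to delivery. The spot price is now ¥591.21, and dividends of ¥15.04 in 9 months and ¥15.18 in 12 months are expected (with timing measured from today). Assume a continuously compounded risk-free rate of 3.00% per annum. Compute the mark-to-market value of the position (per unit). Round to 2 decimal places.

¥47.94

PV(remaining dividends) I = 15.04·e^(−0.0300·9/12) + 15.18·e^(−0.0300·12/12) = 29.4367
Current forward F = (S − I)·e^(rT) = (591.21 − 29.4367)·e^(0.0300·14/12) = 561.7733 × 1.035620 = 581.7837
Value (long) = (F − K)·e^(−rT) = (581.7837 − 532.14) × 0.965605 = 47.9362
Value = ¥47.94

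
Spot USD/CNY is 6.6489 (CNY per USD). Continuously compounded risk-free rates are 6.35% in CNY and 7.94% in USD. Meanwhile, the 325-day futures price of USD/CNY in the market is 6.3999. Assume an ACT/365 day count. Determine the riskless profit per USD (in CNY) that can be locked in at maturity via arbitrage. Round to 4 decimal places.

0.1555 per USD (in CNY)

Fair futures: F* = S·e^(carry·T), with carry = (r_CNY − r_USD) = 0.0635 − 0.0794 = -0.0159
F* = 6.6489 · e^(-0.0159 × 325/365) = 6.6489 · e^-0.014158 = 6.6489 × 0.985942 = 6.5554
Market 6.3999 < fair 6.5554: forward underpriced → reverse cash-and-carry (short spot, go long the forward).
At maturity, profit = |F_mkt − F*| = |6.3999 − 6.5554| = 0.1555 per USD (in CNY)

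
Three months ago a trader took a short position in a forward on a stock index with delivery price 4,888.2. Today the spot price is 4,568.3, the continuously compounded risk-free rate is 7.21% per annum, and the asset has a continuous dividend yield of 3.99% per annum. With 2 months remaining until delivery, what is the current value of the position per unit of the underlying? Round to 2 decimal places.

Current fair forward for the remaining 2 months: F = S·e^((r − q)·T), (r − q) = 0.0721 − 0.0399 = 0.0322
F = 4568.3 · e^(0.0322 × 2/12) = 4568.3 × 1.00538109 = 4592.8824
Value of long forward = (F − K)·e^(−rT) = (4592.8824 − 4888.2) · e^(−0.0721·2/12)
= -295.3176 × 0.98805525 = -291.79
Short position value = −(long value) = 291.79

291.79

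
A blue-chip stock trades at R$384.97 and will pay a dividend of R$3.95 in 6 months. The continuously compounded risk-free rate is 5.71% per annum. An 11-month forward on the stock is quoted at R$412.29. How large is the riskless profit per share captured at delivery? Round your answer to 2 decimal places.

PV(dividends) I = 3.95·e^(−0.0571·6/12) = 3.8388
Fair forward F* = (S − I)·e^(rT) = (384.97 − 3.8388)·e^0.052342 = 381.1312 × 1.053736 = 401.6117
Market R$412.29 > fair 401.6117: forward overpriced → cash-and-carry (borrow at r, buy the stock and collect the dividends, short the forward).
Profit at T = |F_mkt − F*| = |412.29 − 401.6117| = R$10.68 per share

R$10.68 per share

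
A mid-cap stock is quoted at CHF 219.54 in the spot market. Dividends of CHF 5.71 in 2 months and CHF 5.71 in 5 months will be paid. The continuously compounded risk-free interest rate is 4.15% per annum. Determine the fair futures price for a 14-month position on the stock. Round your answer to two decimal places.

CHF 218.59

PV(dividends) I = 5.71·e^(−0.0415·2/12) + 5.71·e^(−0.0415·5/12)
I = 5.6706 + 5.6121 = 11.2827
F = (S − I)·e^(rT) = (219.54 − 11.2827) · e^(0.0415·14/12)
= 208.2573 · e^0.048417 = 208.2573 × 1.049608 = CHF 218.59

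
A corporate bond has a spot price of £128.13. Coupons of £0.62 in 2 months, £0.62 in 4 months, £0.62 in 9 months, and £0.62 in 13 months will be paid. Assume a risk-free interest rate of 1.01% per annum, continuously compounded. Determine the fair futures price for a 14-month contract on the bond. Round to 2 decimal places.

£127.15

PV(coupons) I = 0.62·e^(−0.0101·2/12) + 0.62·e^(−0.0101·4/12) + 0.62·e^(−0.0101·9/12) + 0.62·e^(−0.0101·13/12)
I = 0.6190 + 0.6179 + 0.6153 + 0.6133 = 2.4655
F = (S − I)·e^(rT) = (128.13 − 2.4655) · e^(0.0101·14/12)
= 125.6645 · e^0.011783 = 125.6645 × 1.011853 = £127.15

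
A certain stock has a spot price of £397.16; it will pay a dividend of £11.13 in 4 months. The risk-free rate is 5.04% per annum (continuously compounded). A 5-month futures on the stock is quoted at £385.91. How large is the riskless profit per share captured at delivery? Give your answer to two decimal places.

PV(dividends) I = 11.13·e^(−0.0504·4/12) = 10.9446
Fair futures F* = (S − I)·e^(rT) = (397.16 − 10.9446)·e^0.021000 = 386.2154 × 1.021222 = 394.4117
Market £385.91 < fair 394.4117: forward underpriced → reverse cash-and-carry (short the stock, invest proceeds at r, pay the dividends, go long the forward).
Profit at T = |F_mkt − F*| = |385.91 − 394.4117| = £8.50 per share

£8.50 per share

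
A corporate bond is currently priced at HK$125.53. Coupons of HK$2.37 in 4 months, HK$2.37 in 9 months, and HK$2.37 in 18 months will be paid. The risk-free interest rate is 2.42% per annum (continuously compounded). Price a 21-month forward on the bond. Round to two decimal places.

HK$123.70

PV(coupons) I = 2.37·e^(−0.0242·4/12) + 2.37·e^(−0.0242·9/12) + 2.37·e^(−0.0242·18/12)
I = 2.3510 + 2.3274 + 2.2855 = 6.9639
F = (S − I)·e^(rT) = (125.53 − 6.9639) · e^(0.0242·21/12)
= 118.5661 · e^0.042350 = 118.5661 × 1.043260 = HK$123.70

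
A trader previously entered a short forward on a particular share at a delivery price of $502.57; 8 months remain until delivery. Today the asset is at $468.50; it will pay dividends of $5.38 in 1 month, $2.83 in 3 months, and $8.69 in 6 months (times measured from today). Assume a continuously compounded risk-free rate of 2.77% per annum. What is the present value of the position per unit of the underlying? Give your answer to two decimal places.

PV(remaining dividends) I = 5.38·e^(−0.0277·1/12) + 2.83·e^(−0.0277·3/12) + 8.69·e^(−0.0277·6/12) = 16.7485
Current forward F = (S − I)·e^(rT) = (468.50 − 16.7485)·e^(0.0277·8/12) = 451.7515 × 1.018638 = 460.1712
Value (long) = (F − K)·e^(−rT) = (460.1712 − 502.57) × 0.981703 = -41.6230
Short position value = −(long value) = $41.62

$41.62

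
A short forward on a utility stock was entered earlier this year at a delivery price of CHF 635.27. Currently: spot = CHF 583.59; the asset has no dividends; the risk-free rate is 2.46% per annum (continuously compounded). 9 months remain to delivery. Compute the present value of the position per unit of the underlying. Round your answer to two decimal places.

Current fair forward for the remaining 9 months: F = S·e^(r·T), r = 0.0246
F = 583.59 · e^(0.0246 × 9/12) = 583.59 × 1.018621 = 594.4570
Value of long forward = (F − K)·e^(−rT) = (594.4570 − 635.27) · e^(−0.0246·9/12)
= -40.8130 × 0.981719 = -40.07
Short position value = −(long value) = CHF 40.07

CHF 40.07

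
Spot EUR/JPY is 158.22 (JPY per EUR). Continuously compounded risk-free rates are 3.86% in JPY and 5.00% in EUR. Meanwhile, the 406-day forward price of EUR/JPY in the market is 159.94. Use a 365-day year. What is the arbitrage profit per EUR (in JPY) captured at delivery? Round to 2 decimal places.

3.71 per EUR (in JPY)

Fair forward: F* = S·e^(carry·T), with carry = (r_JPY − r_EUR) = 0.0386 − 0.0500 = -0.0114
F* = 158.22 · e^(-0.0114 × 406/365) = 158.22 · e^-0.012681 = 158.22 × 0.987399 = 156.2263
Market 159.94 > fair 156.2263: forward overpriced → cash-and-carry (buy spot, short the forward).
At maturity, profit = |F_mkt − F*| = |159.94 − 156.2263| = 3.71 per EUR (in JPY)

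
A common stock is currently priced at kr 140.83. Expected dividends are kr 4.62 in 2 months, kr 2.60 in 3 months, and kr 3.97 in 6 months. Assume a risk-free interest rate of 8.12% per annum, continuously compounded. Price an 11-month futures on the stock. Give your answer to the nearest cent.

kr 139.95

PV(dividends) I = 4.62·e^(−0.0812·2/12) + 2.60·e^(−0.0812·3/12) + 3.97·e^(−0.0812·6/12)
I = 4.5579 + 2.5478 + 3.8120 = 10.9177
F = (S − I)·e^(rT) = (140.83 − 10.9177) · e^(0.0812·11/12)
= 129.9123 · e^0.074433 = 129.9123 × 1.077273 = kr 139.95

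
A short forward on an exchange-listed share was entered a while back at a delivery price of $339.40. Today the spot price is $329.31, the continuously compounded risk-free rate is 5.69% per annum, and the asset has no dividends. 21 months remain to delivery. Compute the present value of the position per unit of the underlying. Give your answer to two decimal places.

-$22.08

Current fair forward for the remaining 21 months: F = S·e^(r·T), r = 0.0569
F = 329.31 · e^(0.0569 × 21/12) = 329.31 × 1.104701 = 363.7891
Value of long forward = (F − K)·e^(−rT) = (363.7891 − 339.40) · e^(−0.0569·21/12)
= 24.3891 × 0.905222 = 22.08
Short position value = −(long value) = -$22.08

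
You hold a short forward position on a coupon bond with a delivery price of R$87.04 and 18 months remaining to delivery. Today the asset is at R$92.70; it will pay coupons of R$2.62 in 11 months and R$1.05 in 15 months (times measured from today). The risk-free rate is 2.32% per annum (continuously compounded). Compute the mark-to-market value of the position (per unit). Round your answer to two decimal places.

-R$5.05

PV(remaining coupons) I = 2.62·e^(−0.0232·11/12) + 1.05·e^(−0.0232·15/12) = 3.5849
Current forward F = (S − I)·e^(rT) = (92.70 − 3.5849)·e^(0.0232·18/12) = 89.1151 × 1.035413 = 92.2709
Value (long) = (F − K)·e^(−rT) = (92.2709 − 87.04) × 0.965799 = 5.0520
Short position value = −(long value) = -R$5.05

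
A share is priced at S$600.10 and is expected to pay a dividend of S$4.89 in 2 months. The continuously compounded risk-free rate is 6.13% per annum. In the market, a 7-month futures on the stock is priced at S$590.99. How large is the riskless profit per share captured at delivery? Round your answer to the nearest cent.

PV(dividends) I = 4.89·e^(−0.0613·2/12) = 4.8403
Fair futures F* = (S − I)·e^(rT) = (600.10 − 4.8403)·e^0.035758 = 595.2597 × 1.036405 = 616.9301
Market S$590.99 < fair 616.9301: forward underpriced → reverse cash-and-carry (short the stock, invest proceeds at r, pay the dividends, go long the forward).
Profit at T = |F_mkt − F*| = |590.99 − 616.9301| = S$25.94 per share

S$25.94 per share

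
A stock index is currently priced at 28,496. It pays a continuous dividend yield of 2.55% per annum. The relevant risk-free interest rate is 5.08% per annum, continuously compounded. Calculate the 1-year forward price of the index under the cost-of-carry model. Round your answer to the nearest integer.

29,226

F = S·e^((r − q)T) = 28496 · e^((0.0508 − 0.0255) × 12/12)
= 28496 · e^0.025300 = 28496 × 1.025623
F = 29,226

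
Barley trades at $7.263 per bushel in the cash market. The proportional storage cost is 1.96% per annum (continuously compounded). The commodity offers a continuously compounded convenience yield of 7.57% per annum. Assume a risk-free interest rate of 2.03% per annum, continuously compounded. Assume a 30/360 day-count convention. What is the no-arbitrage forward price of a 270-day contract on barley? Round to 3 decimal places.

$7.071 per bushel

Net carry = r + u − y = 0.0203 + 0.0196 − 0.0757 = -0.0358
F = S·e^((r+u−y)T) = 7.263 · e^(-0.0358 × 270/360) = 7.263 · e^-0.026850
= 7.263 × 0.973507 = $7.071 per bushel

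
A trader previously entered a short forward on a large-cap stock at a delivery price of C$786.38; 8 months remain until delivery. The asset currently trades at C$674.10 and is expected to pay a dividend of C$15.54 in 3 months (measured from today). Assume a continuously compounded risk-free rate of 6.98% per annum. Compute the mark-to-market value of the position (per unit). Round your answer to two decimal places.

C$91.80

PV(remaining dividends) I = 15.54·e^(−0.0698·3/12) = 15.2712
Current forward F = (S − I)·e^(rT) = (674.10 − 15.2712)·e^(0.0698·8/12) = 658.8288 × 1.047633 = 690.2108
Value (long) = (F − K)·e^(−rT) = (690.2108 − 786.38) × 0.954533 = -91.7967
Short position value = −(long value) = C$91.80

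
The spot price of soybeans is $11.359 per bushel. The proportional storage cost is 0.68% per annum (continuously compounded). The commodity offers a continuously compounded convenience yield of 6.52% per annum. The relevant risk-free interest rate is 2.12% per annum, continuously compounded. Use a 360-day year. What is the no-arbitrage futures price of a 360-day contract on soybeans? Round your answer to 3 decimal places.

$10.944 per bushel

Net carry = r + u − y = 0.0212 + 0.0068 − 0.0652 = -0.0372
F = S·e^((r+u−y)T) = 11.359 · e^(-0.0372 × 360/360) = 11.359 · e^-0.037200
= 11.359 × 0.963483 = $10.944 per bushel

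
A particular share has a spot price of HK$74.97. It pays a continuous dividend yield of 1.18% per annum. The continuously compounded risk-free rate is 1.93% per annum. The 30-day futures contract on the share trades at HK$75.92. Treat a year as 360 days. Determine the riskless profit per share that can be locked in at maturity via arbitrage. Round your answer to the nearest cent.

Fair futures: F* = S·e^(carry·T), with carry = (r − q) = 0.0193 − 0.0118 = 0.0075
F* = 74.97 · e^(0.0075 × 30/360) = 74.97 · e^0.000625 = 74.97 × 1.000625 = HK$75.0169
Market HK$75.92 > fair HK$75.0169: forward overpriced → cash-and-carry (buy spot, short the forward).
At maturity, profit = |F_mkt − F*| = |75.92 − 75.0169| = HK$0.90 per share

HK$0.90 per share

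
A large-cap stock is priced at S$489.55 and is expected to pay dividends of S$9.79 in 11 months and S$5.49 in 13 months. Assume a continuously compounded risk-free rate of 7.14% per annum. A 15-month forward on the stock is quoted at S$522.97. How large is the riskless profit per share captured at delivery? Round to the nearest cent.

S$3.30 per share

PV(dividends) I = 9.79·e^(−0.0714·11/12) + 5.49·e^(−0.0714·13/12) = 14.2511
Fair forward F* = (S − I)·e^(rT) = (489.55 − 14.2511)·e^0.089250 = 475.2989 × 1.093354 = 519.6700
Market S$522.97 > fair 519.6700: forward overpriced → cash-and-carry (borrow at r, buy the stock and collect the dividends, short the forward).
Profit at T = |F_mkt − F*| = |522.97 − 519.6700| = S$3.30 per share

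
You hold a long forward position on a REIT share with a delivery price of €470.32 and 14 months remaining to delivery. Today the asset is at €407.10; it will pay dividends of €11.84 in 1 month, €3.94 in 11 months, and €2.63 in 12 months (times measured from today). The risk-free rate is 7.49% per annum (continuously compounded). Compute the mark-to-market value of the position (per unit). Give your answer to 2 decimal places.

-€41.75

PV(remaining dividends) I = 11.84·e^(−0.0749·1/12) + 3.94·e^(−0.0749·11/12) + 2.63·e^(−0.0749·12/12) = 17.8851
Current forward F = (S − I)·e^(rT) = (407.10 − 17.8851)·e^(0.0749·14/12) = 389.2149 × 1.091315 = 424.7561
Value (long) = (F − K)·e^(−rT) = (424.7561 − 470.32) × 0.916326 = -41.7514
Value = -€41.75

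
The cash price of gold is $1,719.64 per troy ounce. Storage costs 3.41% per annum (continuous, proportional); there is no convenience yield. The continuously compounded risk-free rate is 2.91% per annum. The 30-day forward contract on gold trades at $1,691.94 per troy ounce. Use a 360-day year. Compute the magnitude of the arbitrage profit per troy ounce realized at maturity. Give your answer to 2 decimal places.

Fair forward: F* = S·e^(carry·T), with carry = (r + u) = 0.0291 + 0.0341 = 0.0632
F* = 1719.64 · e^(0.0632 × 30/360) = 1719.64 · e^0.00526667 = 1719.64 × 1.00528056 = $1728.7207
Market $1691.94 < fair $1728.7207: forward underpriced → reverse cash-and-carry (short spot, go long the forward).
At maturity, profit = |F_mkt − F*| = |1691.94 − 1728.7207| = $36.78 per troy ounce

$36.78 per troy ounce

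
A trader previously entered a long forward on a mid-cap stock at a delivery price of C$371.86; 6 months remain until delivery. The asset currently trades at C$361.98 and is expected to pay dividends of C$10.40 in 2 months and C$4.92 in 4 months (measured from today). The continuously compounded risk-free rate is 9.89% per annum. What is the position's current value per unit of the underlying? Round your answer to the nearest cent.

-C$6.93

PV(remaining dividends) I = 10.40·e^(−0.0989·2/12) + 4.92·e^(−0.0989·4/12) = 14.9904
Current forward F = (S − I)·e^(rT) = (361.98 − 14.9904)·e^(0.0989·6/12) = 346.9896 × 1.050693 = 364.5795
Value (long) = (F − K)·e^(−rT) = (364.5795 − 371.86) × 0.951753 = -6.9292
Value = -C$6.93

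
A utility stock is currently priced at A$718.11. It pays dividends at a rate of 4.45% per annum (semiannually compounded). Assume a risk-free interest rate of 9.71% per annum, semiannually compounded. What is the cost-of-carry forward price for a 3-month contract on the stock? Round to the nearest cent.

F = S · (1+r/2)^(2T) / (1+q/2)^(2T)
= 718.11 × 1.023987 / 1.011064 = 718.11 × 1.012782
F = A$727.29

A$727.29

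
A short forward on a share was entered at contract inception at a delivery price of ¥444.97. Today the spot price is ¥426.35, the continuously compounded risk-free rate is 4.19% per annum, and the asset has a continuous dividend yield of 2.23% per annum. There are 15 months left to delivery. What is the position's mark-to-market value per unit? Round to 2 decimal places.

Current fair forward for the remaining 15 months: F = S·e^((r − q)·T), (r − q) = 0.0419 − 0.0223 = 0.0196
F = 426.35 · e^(0.0196 × 15/12) = 426.35 × 1.024803 = 436.9248
Value of long forward = (F − K)·e^(−rT) = (436.9248 − 444.97) · e^(−0.0419·15/12)
= -8.0452 × 0.948973 = -7.63
Short position value = −(long value) = ¥7.63

¥7.63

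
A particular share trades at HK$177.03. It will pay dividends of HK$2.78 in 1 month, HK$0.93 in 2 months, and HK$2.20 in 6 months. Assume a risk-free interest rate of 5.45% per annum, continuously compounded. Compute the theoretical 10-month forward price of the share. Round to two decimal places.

HK$179.15

PV(dividends) I = 2.78·e^(−0.0545·1/12) + 0.93·e^(−0.0545·2/12) + 2.20·e^(−0.0545·6/12)
I = 2.7674 + 0.9216 + 2.1409 = 5.8299
F = (S − I)·e^(rT) = (177.03 − 5.8299) · e^(0.0545·10/12)
= 171.2001 · e^0.045417 = 171.2001 × 1.046464 = HK$179.15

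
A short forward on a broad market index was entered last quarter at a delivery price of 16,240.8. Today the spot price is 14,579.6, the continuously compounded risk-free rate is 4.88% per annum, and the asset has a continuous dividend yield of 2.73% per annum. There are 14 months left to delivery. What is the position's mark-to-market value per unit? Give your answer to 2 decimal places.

1219.43

Current fair forward for the remaining 14 months: F = S·e^((r − q)·T), (r − q) = 0.0488 − 0.0273 = 0.0215
F = 14579.6 · e^(0.0215 × 14/12) = 14579.6 × 1.02540057 = 14949.9302
Value of long forward = (F − K)·e^(−rT) = (14949.9302 − 16240.8) · e^(−0.0488·14/12)
= -1290.8698 × 0.94465704 = -1219.43
Short position value = −(long value) = 1219.43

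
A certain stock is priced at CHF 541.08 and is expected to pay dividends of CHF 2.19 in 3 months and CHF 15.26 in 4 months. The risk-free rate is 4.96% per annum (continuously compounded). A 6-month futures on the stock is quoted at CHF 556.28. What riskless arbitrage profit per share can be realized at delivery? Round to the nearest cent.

PV(dividends) I = 2.19·e^(−0.0496·3/12) + 15.26·e^(−0.0496·4/12) = 17.1728
Fair futures F* = (S − I)·e^(rT) = (541.08 − 17.1728)·e^0.024800 = 523.9072 × 1.025110 = 537.0625
Market CHF 556.28 > fair 537.0625: forward overpriced → cash-and-carry (borrow at r, buy the stock and collect the dividends, short the forward).
Profit at T = |F_mkt − F*| = |556.28 − 537.0625| = CHF 19.22 per share

CHF 19.22 per share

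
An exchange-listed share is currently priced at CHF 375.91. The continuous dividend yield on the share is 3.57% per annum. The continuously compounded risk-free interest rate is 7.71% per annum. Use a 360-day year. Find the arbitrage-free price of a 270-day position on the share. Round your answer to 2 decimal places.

CHF 387.77

F = S·e^((r − q)T) = 375.91 · e^((0.0771 − 0.0357) × 270/360)
= 375.91 · e^0.031050 = 375.91 × 1.031537
F = CHF 387.77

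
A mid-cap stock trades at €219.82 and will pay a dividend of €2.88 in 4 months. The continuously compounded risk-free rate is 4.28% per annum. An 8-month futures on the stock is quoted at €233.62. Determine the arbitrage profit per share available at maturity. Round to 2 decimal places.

PV(dividends) I = 2.88·e^(−0.0428·4/12) = 2.8392
Fair futures F* = (S − I)·e^(rT) = (219.82 − 2.8392)·e^0.028533 = 216.9808 × 1.028944 = 223.2611
Market €233.62 > fair 223.2611: forward overpriced → cash-and-carry (borrow at r, buy the stock and collect the dividends, short the forward).
Profit at T = |F_mkt − F*| = |233.62 − 223.2611| = €10.36 per share

€10.36 per share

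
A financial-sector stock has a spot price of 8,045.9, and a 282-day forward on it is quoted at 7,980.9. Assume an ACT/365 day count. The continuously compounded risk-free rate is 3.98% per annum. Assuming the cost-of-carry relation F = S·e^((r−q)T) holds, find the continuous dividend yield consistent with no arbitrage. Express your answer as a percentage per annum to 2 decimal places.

5.03%

From F = S·e^((r−q)T): (r − q) = ln(F/S)/T
ln(7980.9/8045.9) = ln(0.991921) = -0.008112
(r − q) = -0.008112 / (282/365) = -0.010500
q = r − ln(F/S)/T = 0.0398 + 0.010500 = 0.050300
q = 5.03%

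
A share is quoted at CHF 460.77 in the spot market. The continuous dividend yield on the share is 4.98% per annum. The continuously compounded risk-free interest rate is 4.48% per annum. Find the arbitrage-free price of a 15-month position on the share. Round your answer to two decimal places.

CHF 457.90

F = S·e^((r − q)T) = 460.77 · e^((0.0448 − 0.0498) × 15/12)
= 460.77 · e^-0.006250 = 460.77 × 0.993769
F = CHF 457.90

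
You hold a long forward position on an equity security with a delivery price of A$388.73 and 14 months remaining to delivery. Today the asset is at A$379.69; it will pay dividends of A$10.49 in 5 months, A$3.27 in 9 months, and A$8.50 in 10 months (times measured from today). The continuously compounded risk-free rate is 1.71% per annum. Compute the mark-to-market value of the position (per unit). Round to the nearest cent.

-A$23.39

PV(remaining dividends) I = 10.49·e^(−0.0171·5/12) + 3.27·e^(−0.0171·9/12) + 8.50·e^(−0.0171·10/12) = 22.0236
Current forward F = (S − I)·e^(rT) = (379.69 − 22.0236)·e^(0.0171·14/12) = 357.6664 × 1.020150 = 364.8734
Value (long) = (F − K)·e^(−rT) = (364.8734 − 388.73) × 0.980248 = -23.3854
Value = -A$23.39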